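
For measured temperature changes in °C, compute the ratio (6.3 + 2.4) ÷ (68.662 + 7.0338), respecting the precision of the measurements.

6.3 + 2.4 = 8.7, limited to 1 d.p. → 2 s.f.; 68.662 + 7.0338 = 75.6958, limited to 3 d.p. → 5 s.f.
Carrying full precision, 8.7 ÷ 75.6958 = 0.114933721554…; keep min(2, 5) = 2 s.f.
Rounded to 2 significant figures: 0.11.

0.11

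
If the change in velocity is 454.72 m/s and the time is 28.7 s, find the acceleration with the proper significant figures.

acceleration = 454.72 m/s ÷ 28.7 s = 15.843902439… m/s².
454.72 has 5 significant figures; 28.7 has 3.
Division/multiplication keeps the fewest: 3 significant figures.
Rounded: 15.8 m/s².

15.8 m/s²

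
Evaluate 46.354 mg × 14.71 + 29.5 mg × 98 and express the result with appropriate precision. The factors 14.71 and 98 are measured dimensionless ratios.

46.354 × 14.71 = 681.86734 → 681.9 mg (4 s.f., last digit at the 10^-1 place).
29.5 × 98 = 2891 → 2.9 × 10³ mg (2 s.f., last digit at the 10^2 place).
Sum: 3572.86734 mg; keep the coarser place, 10^2.
Result: 3.6 × 10³ mg.

3.6 × 10³ mg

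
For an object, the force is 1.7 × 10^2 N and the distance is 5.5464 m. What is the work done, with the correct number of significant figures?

9.4 × 10^2 J

work done = 1.7 × 10^2 N × 5.5464 m = 942.888 J.
1.7 × 10^2 has 2 significant figures; 5.5464 has 5.
Division/multiplication keeps the fewest: 2 significant figures.
Rounded: 9.4 × 10^2 J.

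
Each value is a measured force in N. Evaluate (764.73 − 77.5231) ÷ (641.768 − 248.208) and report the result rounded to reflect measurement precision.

764.73 − 77.5231 = 687.2069, limited to 2 d.p. → 5 s.f.; 641.768 − 248.208 = 393.560, limited to 3 d.p. → 6 s.f.
Carrying full precision, 687.2069 ÷ 393.560 = 1.74612994207…; keep min(5, 6) = 5 s.f.
Rounded to 5 significant figures: 1.7461.

1.7461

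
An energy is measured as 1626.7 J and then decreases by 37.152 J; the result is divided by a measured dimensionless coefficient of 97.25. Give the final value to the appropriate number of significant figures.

16.34 J

1626.7 J − 37.152 J = 1589.548 J; the difference is limited to 1 decimal place (5 s.f.).
Carrying full precision, 1589.548 ÷ 97.25 = 16.344966581… J; 97.25 has 4 s.f., so the result keeps min(5, 4) = 4 s.f.
Rounded to 4 significant figures: 16.34 J.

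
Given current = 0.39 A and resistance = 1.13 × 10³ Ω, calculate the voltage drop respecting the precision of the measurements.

4.4 × 10² V

voltage drop = 0.39 A × 1.13 × 10³ Ω = 440.7 V.
0.39 has 2 significant figures; 1.13 × 10³ has 3.
Division/multiplication keeps the fewest: 2 significant figures.
Rounded: 4.4 × 10² V.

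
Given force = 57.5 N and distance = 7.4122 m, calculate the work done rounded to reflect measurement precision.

work done = 57.5 N × 7.4122 m = 426.2015 J.
57.5 has 3 significant figures; 7.4122 has 5.
Division/multiplication keeps the fewest: 3 significant figures.
Rounded: 426 J.

426 J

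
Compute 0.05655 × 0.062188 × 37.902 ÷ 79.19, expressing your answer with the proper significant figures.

0.05655 × 0.062188 × 37.902 ÷ 79.19 = 0.00168318163307…
Multiplication/division keeps the fewest significant figures: 0.05655 → 4 s.f., 0.062188 → 5 s.f., 37.902 → 5 s.f., 79.19 → 4 s.f.; limit is 4.
Rounded to 4 significant figures: 0.001683.

0.001683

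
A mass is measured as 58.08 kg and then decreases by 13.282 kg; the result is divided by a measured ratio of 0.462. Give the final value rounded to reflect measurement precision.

97.0 kg

58.08 kg − 13.282 kg = 44.798 kg; the difference is limited to 2 decimal places (4 s.f.).
Carrying full precision, 44.798 ÷ 0.462 = 96.9653679654… kg; 0.462 has 3 s.f., so the result keeps min(4, 3) = 3 s.f.
Rounded to 3 significant figures: 97.0 kg.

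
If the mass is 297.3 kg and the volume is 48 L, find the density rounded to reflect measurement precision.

density = 297.3 kg ÷ 48 L = 6.19375 kg/L.
297.3 has 4 significant figures; 48 has 2.
Division/multiplication keeps the fewest: 2 significant figures.
Rounded: 6.2 kg/L.

6.2 kg/L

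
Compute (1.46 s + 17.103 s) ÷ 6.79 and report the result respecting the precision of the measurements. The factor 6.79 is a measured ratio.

2.73 s

1.46 s + 17.103 s = 18.563 s; the sum is limited to 2 decimal places (4 s.f.).
Carrying full precision, 18.563 ÷ 6.79 = 2.73387334315… s; 6.79 has 3 s.f., so the result keeps min(4, 3) = 3 s.f.
Rounded to 3 significant figures: 2.73 s.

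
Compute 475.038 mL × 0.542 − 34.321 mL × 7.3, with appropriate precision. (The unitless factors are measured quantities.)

475.038 × 0.542 = 257.470596 → 257 mL (3 s.f., last digit at the 10^0 place).
34.321 × 7.3 = 250.5433 → 2.5 × 10^2 mL (2 s.f., last digit at the 10^1 place).
Difference: 6.927296 mL; keep the coarser place, 10^1.
Result: 1 × 10^1 mL.

1 × 10^1 mL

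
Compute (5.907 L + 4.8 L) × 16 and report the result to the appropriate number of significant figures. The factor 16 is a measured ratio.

1.7 × 10^2 L

5.907 L + 4.8 L = 10.707 L; the sum is limited to 1 decimal place (3 s.f.).
Carrying full precision, 10.707 × 16 = 171.312 L; 16 has 2 s.f., so the result keeps min(3, 2) = 2 s.f.
Rounded to 2 significant figures: 1.7 × 10^2 L.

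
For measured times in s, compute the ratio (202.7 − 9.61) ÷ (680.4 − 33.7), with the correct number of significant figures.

2.986 × 10^-1

202.7 − 9.61 = 193.09, limited to 1 d.p. → 4 s.f.; 680.4 − 33.7 = 646.7, limited to 1 d.p. → 4 s.f.
Carrying full precision, 193.09 ÷ 646.7 = 0.298577392918…; keep min(4, 4) = 4 s.f.
Rounded to 4 significant figures: 2.986 × 10^-1.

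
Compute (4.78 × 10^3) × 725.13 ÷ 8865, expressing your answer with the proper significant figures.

(4.78 × 10^3) × 725.13 ÷ 8865 = 390.989441624…
Multiplication/division keeps the fewest significant figures: 4.78 × 10^3 → 3 s.f., 725.13 → 5 s.f., 8865 → 4 s.f.; limit is 3.
Rounded to 3 significant figures: 391.

391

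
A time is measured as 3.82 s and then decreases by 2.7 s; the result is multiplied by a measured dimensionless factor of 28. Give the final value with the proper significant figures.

3.82 s − 2.7 s = 1.12 s; the difference is limited to 1 decimal place (2 s.f.).
Carrying full precision, 1.12 × 28 = 31.36 s; 28 has 2 s.f., so the result keeps min(2, 2) = 2 s.f.
Rounded to 2 significant figures: 31 s.

31 s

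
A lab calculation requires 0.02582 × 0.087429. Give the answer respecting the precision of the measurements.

2.257 × 10^-3

0.02582 × 0.087429 = 0.00225741678
Multiplication/division keeps the fewest significant figures: 0.02582 → 4 s.f., 0.087429 → 5 s.f.; limit is 4.
Rounded to 4 significant figures: 2.257 × 10^-3.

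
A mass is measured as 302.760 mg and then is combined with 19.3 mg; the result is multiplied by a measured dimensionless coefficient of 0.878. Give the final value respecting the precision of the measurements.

283 mg

302.760 mg + 19.3 mg = 322.060 mg; the sum is limited to 1 decimal place (4 s.f.).
Carrying full precision, 322.060 × 0.878 = 282.76868 mg; 0.878 has 3 s.f., so the result keeps min(4, 3) = 3 s.f.
Rounded to 3 significant figures: 283 mg.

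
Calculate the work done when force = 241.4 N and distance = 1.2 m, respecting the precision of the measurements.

2.9 × 10^2 J

work done = 241.4 N × 1.2 m = 289.68 J.
241.4 has 4 significant figures; 1.2 has 2.
Division/multiplication keeps the fewest: 2 significant figures.
Rounded: 2.9 × 10^2 J.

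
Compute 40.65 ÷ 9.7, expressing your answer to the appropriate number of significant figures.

4.2

40.65 ÷ 9.7 = 4.19072164948…
Multiplication/division keeps the fewest significant figures: 40.65 → 4 s.f., 9.7 → 2 s.f.; limit is 2.
Rounded to 2 significant figures: 4.2.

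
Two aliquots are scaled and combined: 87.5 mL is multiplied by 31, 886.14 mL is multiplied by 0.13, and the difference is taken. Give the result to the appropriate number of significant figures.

2.6 × 10³ mL

87.5 × 31 = 2712.5 → 2.7 × 10³ mL (2 s.f., last digit at the 10^2 place).
886.14 × 0.13 = 115.1982 → 1.2 × 10² mL (2 s.f., last digit at the 10^1 place).
Difference: 2597.3018 mL; keep the coarser place, 10^2.
Result: 2.6 × 10³ mL.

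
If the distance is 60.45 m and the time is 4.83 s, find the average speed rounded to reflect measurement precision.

average speed = 60.45 m ÷ 4.83 s = 12.5155279503… m/s.
60.45 has 4 significant figures; 4.83 has 3.
Division/multiplication keeps the fewest: 3 significant figures.
Rounded: 12.5 m/s.

12.5 m/s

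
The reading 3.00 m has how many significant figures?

3.00: trailing zeros after a decimal point are significant.

3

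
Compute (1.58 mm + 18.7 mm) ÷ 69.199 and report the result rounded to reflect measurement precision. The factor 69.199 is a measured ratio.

0.293 mm

1.58 mm + 18.7 mm = 20.28 mm; the sum is limited to 1 decimal place (3 s.f.).
Carrying full precision, 20.28 ÷ 69.199 = 0.293067818899… mm; 69.199 has 5 s.f., so the result keeps min(3, 5) = 3 s.f.
Rounded to 3 significant figures: 0.293 mm.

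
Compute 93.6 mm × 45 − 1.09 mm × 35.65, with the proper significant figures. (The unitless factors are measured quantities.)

93.6 × 45 = 4212 → 4.2 × 10^3 mm (2 s.f., last digit at the 10^2 place).
1.09 × 35.65 = 38.8585 → 38.9 mm (3 s.f., last digit at the 10^-1 place).
Difference: 4173.1415 mm; keep the coarser place, 10^2.
Result: 4.2 × 10^3 mm.

4.2 × 10^3 mm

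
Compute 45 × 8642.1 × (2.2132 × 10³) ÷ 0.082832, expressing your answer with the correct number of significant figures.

1.0 × 10¹⁰

45 × 8642.1 × (2.2132 × 10³) ÷ 0.082832 = 1.03909275087 × 10^10…
Multiplication/division keeps the fewest significant figures: 45 → 2 s.f., 8642.1 → 5 s.f., 2.2132 × 10³ → 5 s.f., 0.082832 → 5 s.f.; limit is 2.
Rounded to 2 significant figures: 1.0 × 10¹⁰.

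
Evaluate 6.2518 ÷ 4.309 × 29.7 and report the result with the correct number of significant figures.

43.1

6.2518 ÷ 4.309 × 29.7 = 43.0908470643…
Multiplication/division keeps the fewest significant figures: 6.2518 → 5 s.f., 4.309 → 4 s.f., 29.7 → 3 s.f.; limit is 3.
Rounded to 3 significant figures: 43.1.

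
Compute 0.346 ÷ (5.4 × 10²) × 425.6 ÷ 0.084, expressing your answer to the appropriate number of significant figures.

0.346 ÷ (5.4 × 10²) × 425.6 ÷ 0.084 = 3.24641975309…
Multiplication/division keeps the fewest significant figures: 0.346 → 3 s.f., 5.4 × 10² → 2 s.f., 425.6 → 4 s.f., 0.084 → 2 s.f.; limit is 2.
Rounded to 2 significant figures: 3.2.

3.2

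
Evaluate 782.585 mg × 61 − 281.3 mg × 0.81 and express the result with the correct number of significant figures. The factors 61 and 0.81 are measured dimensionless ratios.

782.585 × 61 = 47737.685 → 4.8 × 10⁴ mg (2 s.f., last digit at the 10^3 place).
281.3 × 0.81 = 227.853 → 2.3 × 10² mg (2 s.f., last digit at the 10^1 place).
Difference: 47509.832 mg; keep the coarser place, 10^3.
Result: 4.8 × 10⁴ mg.

4.8 × 10⁴ mg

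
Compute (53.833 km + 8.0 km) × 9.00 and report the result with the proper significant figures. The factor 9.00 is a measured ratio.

53.833 km + 8.0 km = 61.833 km; the sum is limited to 1 decimal place (3 s.f.).
Carrying full precision, 61.833 × 9.00 = 556.497 km; 9.00 has 3 s.f., so the result keeps min(3, 3) = 3 s.f.
Rounded to 3 significant figures: 556 km.

556 km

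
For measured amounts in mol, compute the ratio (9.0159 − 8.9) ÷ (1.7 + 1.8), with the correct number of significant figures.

9.0159 − 8.9 = 0.1159, limited to 1 d.p. → 1 s.f.; 1.7 + 1.8 = 3.5, limited to 1 d.p. → 2 s.f.
Carrying full precision, 0.1159 ÷ 3.5 = 0.0331142857143…; keep min(1, 2) = 1 s.f.
Rounded to 1 significant figure: 0.03.

0.03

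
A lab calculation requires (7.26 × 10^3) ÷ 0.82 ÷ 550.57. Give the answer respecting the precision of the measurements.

16

(7.26 × 10^3) ÷ 0.82 ÷ 550.57 = 16.0808953205…
Multiplication/division keeps the fewest significant figures: 7.26 × 10^3 → 3 s.f., 0.82 → 2 s.f., 550.57 → 5 s.f.; limit is 2.
Rounded to 2 significant figures: 16.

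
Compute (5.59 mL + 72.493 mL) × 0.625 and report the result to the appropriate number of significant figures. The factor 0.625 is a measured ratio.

5.59 mL + 72.493 mL = 78.083 mL; the sum is limited to 2 decimal places (4 s.f.).
Carrying full precision, 78.083 × 0.625 = 48.801875 mL; 0.625 has 3 s.f., so the result keeps min(4, 3) = 3 s.f.
Rounded to 3 significant figures: 48.8 mL.

48.8 mL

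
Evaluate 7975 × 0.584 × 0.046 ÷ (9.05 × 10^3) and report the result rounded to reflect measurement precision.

7975 × 0.584 × 0.046 ÷ (9.05 × 10^3) = 0.0236729723757…
Multiplication/division keeps the fewest significant figures: 7975 → 4 s.f., 0.584 → 3 s.f., 0.046 → 2 s.f., 9.05 × 10^3 → 3 s.f.; limit is 2.
Rounded to 2 significant figures: 0.024.

0.024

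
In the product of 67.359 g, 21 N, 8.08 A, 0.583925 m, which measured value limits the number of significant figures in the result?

67.359 g → 5 s.f.; 21 N → 2 s.f.; 8.08 A → 3 s.f.; 0.583925 m → 6 s.f.
The fewest is 2 significant figures, from 21 N.

21 N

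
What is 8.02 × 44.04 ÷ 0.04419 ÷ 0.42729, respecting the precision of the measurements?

8.02 × 44.04 ÷ 0.04419 ÷ 0.42729 = 18705.7423443…
Multiplication/division keeps the fewest significant figures: 8.02 → 3 s.f., 44.04 → 4 s.f., 0.04419 → 4 s.f., 0.42729 → 5 s.f.; limit is 3.
Rounded to 3 significant figures: 1.87 × 10⁴.

1.87 × 10⁴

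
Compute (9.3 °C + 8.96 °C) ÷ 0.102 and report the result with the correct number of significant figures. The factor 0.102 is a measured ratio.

179 °C

9.3 °C + 8.96 °C = 18.26 °C; the sum is limited to 1 decimal place (3 s.f.).
Carrying full precision, 18.26 ÷ 0.102 = 179.019607843… °C; 0.102 has 3 s.f., so the result keeps min(3, 3) = 3 s.f.
Rounded to 3 significant figures: 179 °C.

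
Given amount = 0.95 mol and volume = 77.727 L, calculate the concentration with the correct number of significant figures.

concentration = 0.95 mol ÷ 77.727 L = 0.0122222651074… mol/L.
0.95 has 2 significant figures; 77.727 has 5.
Division/multiplication keeps the fewest: 2 significant figures.
Rounded: 1.2 × 10^-2 mol/L.

1.2 × 10^-2 mol/L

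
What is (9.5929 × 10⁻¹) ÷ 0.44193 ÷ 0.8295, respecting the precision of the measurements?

2.617

(9.5929 × 10⁻¹) ÷ 0.44193 ÷ 0.8295 = 2.61685731147…
Multiplication/division keeps the fewest significant figures: 9.5929 × 10⁻¹ → 5 s.f., 0.44193 → 5 s.f., 0.8295 → 4 s.f.; limit is 4.
Rounded to 4 significant figures: 2.617.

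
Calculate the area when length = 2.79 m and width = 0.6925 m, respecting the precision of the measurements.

1.93 m²

area = 2.79 m × 0.6925 m = 1.932075 m².
2.79 has 3 significant figures; 0.6925 has 4.
Division/multiplication keeps the fewest: 3 significant figures.
Rounded: 1.93 m².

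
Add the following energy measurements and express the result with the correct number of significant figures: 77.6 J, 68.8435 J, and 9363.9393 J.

9510.4 J

77.6 J + 68.8435 J + 9363.9393 J = 9510.3828 J.
Addition/subtraction keeps the fewest decimal places: 77.6 → 1 decimal place, 68.8435 → 4 decimal places, 9363.9393 → 4 decimal places; limit is 1.
Rounded to 1 decimal place: 9510.4 J.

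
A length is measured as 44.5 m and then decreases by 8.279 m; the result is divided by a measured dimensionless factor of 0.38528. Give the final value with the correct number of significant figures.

44.5 m − 8.279 m = 36.221 m; the difference is limited to 1 decimal place (3 s.f.).
Carrying full precision, 36.221 ÷ 0.38528 = 94.01214701… m; 0.38528 has 5 s.f., so the result keeps min(3, 5) = 3 s.f.
Rounded to 3 significant figures: 94.0 m.

94.0 m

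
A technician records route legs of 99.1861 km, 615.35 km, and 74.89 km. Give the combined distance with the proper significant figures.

99.1861 km + 615.35 km + 74.89 km = 789.4261 km.
Addition/subtraction keeps the fewest decimal places: 99.1861 → 4 decimal places, 615.35 → 2 decimal places, 74.89 → 2 decimal places; limit is 2.
Rounded to 2 decimal places: 789.43 km.

789.43 km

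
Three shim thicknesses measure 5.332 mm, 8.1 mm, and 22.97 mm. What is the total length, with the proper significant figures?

5.332 mm + 8.1 mm + 22.97 mm = 36.402 mm.
Addition/subtraction keeps the fewest decimal places: 5.332 → 3 decimal places, 8.1 → 1 decimal place, 22.97 → 2 decimal places; limit is 1.
Rounded to 1 decimal place: 36.4 mm.

36.4 mm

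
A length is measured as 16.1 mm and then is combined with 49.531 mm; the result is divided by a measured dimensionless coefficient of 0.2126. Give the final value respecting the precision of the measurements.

16.1 mm + 49.531 mm = 65.631 mm; the sum is limited to 1 decimal place (3 s.f.).
Carrying full precision, 65.631 ÷ 0.2126 = 308.706491063… mm; 0.2126 has 4 s.f., so the result keeps min(3, 4) = 3 s.f.
Rounded to 3 significant figures: 309 mm.

309 mm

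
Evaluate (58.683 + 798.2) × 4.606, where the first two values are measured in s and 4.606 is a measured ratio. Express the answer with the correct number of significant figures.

3947 s

58.683 s + 798.2 s = 856.883 s; the sum is limited to 1 decimal place (4 s.f.).
Carrying full precision, 856.883 × 4.606 = 3946.803098 s; 4.606 has 4 s.f., so the result keeps min(4, 4) = 4 s.f.
Rounded to 4 significant figures: 3947 s.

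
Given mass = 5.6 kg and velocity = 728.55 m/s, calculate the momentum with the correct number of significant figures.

4.1 × 10³ kg·m/s

momentum = 5.6 kg × 728.55 m/s = 4079.88 kg·m/s.
5.6 has 2 significant figures; 728.55 has 5.
Division/multiplication keeps the fewest: 2 significant figures.
Rounded: 4.1 × 10³ kg·m/s.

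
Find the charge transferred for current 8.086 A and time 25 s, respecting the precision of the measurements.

charge transferred = 8.086 A × 25 s = 202.15 C.
8.086 has 4 significant figures; 25 has 2.
Division/multiplication keeps the fewest: 2 significant figures.
Rounded: 2.0 × 10² C.

2.0 × 10² C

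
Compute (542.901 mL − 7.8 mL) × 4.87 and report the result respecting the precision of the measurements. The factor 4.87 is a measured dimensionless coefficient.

542.901 mL − 7.8 mL = 535.101 mL; the difference is limited to 1 decimal place (4 s.f.).
Carrying full precision, 535.101 × 4.87 = 2605.94187 mL; 4.87 has 3 s.f., so the result keeps min(4, 3) = 3 s.f.
Rounded to 3 significant figures: 2.61 × 10³ mL.

2.61 × 10³ mL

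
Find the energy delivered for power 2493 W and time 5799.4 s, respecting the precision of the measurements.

energy delivered = 2493 W × 5799.4 s = 14457904.2 J.
2493 has 4 significant figures; 5799.4 has 5.
Division/multiplication keeps the fewest: 4 significant figures.
Rounded: 1.446 × 10⁷ J.

1.446 × 10⁷ J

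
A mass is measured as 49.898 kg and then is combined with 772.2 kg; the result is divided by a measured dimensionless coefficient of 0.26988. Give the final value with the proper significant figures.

49.898 kg + 772.2 kg = 822.098 kg; the sum is limited to 1 decimal place (4 s.f.).
Carrying full precision, 822.098 ÷ 0.26988 = 3046.16125685… kg; 0.26988 has 5 s.f., so the result keeps min(4, 5) = 4 s.f.
Rounded to 4 significant figures: 3046 kg.

3046 kg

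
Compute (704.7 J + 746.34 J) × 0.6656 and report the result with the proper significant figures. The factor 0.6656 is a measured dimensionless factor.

704.7 J + 746.34 J = 1451.04 J; the sum is limited to 1 decimal place (5 s.f.).
Carrying full precision, 1451.04 × 0.6656 = 965.812224 J; 0.6656 has 4 s.f., so the result keeps min(5, 4) = 4 s.f.
Rounded to 4 significant figures: 965.8 J.

965.8 J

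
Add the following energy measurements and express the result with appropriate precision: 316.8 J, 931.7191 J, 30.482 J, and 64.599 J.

316.8 J + 931.7191 J + 30.482 J + 64.599 J = 1343.6001 J.
Addition/subtraction keeps the fewest decimal places: 316.8 → 1 decimal place, 931.7191 → 4 decimal places, 30.482 → 3 decimal places, 64.599 → 3 decimal places; limit is 1.
Rounded to 1 decimal place: 1343.6 J.

1343.6 J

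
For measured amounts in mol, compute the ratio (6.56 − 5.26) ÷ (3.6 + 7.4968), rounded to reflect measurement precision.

0.117

6.56 − 5.26 = 1.30, limited to 2 d.p. → 3 s.f.; 3.6 + 7.4968 = 11.0968, limited to 1 d.p. → 3 s.f.
Carrying full precision, 1.30 ÷ 11.0968 = 0.117150890347…; keep min(3, 3) = 3 s.f.
Rounded to 3 significant figures: 0.117.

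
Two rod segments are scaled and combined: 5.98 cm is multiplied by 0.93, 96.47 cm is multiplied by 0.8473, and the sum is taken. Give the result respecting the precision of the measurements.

5.98 × 0.93 = 5.5614 → 5.6 cm (2 s.f., last digit at the 10^-1 place).
96.47 × 0.8473 = 81.739031 → 81.74 cm (4 s.f., last digit at the 10^-2 place).
Sum: 87.300431 cm; keep the coarser place, 10^-1.
Result: 87.3 cm.

87.3 cm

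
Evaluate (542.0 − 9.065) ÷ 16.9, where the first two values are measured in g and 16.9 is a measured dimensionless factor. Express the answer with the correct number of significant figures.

31.5 g

542.0 g − 9.065 g = 532.935 g; the difference is limited to 1 decimal place (4 s.f.).
Carrying full precision, 532.935 ÷ 16.9 = 31.5346153846… g; 16.9 has 3 s.f., so the result keeps min(4, 3) = 3 s.f.
Rounded to 3 significant figures: 31.5 g.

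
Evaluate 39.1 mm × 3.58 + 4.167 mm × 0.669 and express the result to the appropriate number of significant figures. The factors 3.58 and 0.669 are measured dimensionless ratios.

143 mm

39.1 × 3.58 = 139.978 → 140. mm (3 s.f., last digit at the 10^0 place).
4.167 × 0.669 = 2.787723 → 2.79 mm (3 s.f., last digit at the 10^-2 place).
Sum: 142.765723 mm; keep the coarser place, 10^0.
Result: 143 mm.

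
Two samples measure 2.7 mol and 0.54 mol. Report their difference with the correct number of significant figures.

2.2 mol

2.7 mol − 0.54 mol = 2.16 mol.
Addition/subtraction keeps the fewest decimal places: 2.7 → 1 decimal place, 0.54 → 2 decimal places; limit is 1.
Rounded to 1 decimal place: 2.2 mol.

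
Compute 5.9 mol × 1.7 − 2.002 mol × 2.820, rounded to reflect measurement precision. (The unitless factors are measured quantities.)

4 mol

5.9 × 1.7 = 10.03 → 10. mol (2 s.f., last digit at the 10^0 place).
2.002 × 2.820 = 5.64564 → 5.646 mol (4 s.f., last digit at the 10^-3 place).
Difference: 4.38436 mol; keep the coarser place, 10^0.
Result: 4 mol.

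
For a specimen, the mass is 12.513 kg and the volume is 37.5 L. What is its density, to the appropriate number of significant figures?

density = 12.513 kg ÷ 37.5 L = 0.33368 kg/L.
12.513 has 5 significant figures; 37.5 has 3.
Division/multiplication keeps the fewest: 3 significant figures.
Rounded: 0.334 kg/L.

0.334 kg/L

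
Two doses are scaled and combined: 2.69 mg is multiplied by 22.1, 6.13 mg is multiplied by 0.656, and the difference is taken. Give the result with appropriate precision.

55.4 mg

2.69 × 22.1 = 59.449 → 59.4 mg (3 s.f., last digit at the 10^-1 place).
6.13 × 0.656 = 4.02128 → 4.02 mg (3 s.f., last digit at the 10^-2 place).
Difference: 55.42772 mg; keep the coarser place, 10^-1.
Result: 55.4 mg.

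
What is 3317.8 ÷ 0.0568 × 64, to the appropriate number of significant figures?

3.7 × 10⁶

3317.8 ÷ 0.0568 × 64 = 3738366.19718…
Multiplication/division keeps the fewest significant figures: 3317.8 → 5 s.f., 0.0568 → 3 s.f., 64 → 2 s.f.; limit is 2.
Rounded to 2 significant figures: 3.7 × 10⁶.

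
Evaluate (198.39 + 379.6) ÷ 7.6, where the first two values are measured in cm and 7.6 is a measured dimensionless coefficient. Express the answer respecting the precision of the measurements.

76 cm

198.39 cm + 379.6 cm = 577.99 cm; the sum is limited to 1 decimal place (4 s.f.).
Carrying full precision, 577.99 ÷ 7.6 = 76.0513157895… cm; 7.6 has 2 s.f., so the result keeps min(4, 2) = 2 s.f.
Rounded to 2 significant figures: 76 cm.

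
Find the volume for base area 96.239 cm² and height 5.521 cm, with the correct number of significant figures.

volume = 96.239 cm² × 5.521 cm = 531.335519 cm³.
96.239 has 5 significant figures; 5.521 has 4.
Division/multiplication keeps the fewest: 4 significant figures.
Rounded: 531.3 cm³.

531.3 cm³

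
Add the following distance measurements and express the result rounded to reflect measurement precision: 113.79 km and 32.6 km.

146.4 km

113.79 km + 32.6 km = 146.39 km.
Addition/subtraction keeps the fewest decimal places: 113.79 → 2 decimal places, 32.6 → 1 decimal place; limit is 1.
Rounded to 1 decimal place: 146.4 km.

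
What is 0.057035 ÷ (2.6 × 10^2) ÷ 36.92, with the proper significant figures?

0.057035 ÷ (2.6 × 10^2) ÷ 36.92 = 0.00000594164097008…
Multiplication/division keeps the fewest significant figures: 0.057035 → 5 s.f., 2.6 × 10^2 → 2 s.f., 36.92 → 4 s.f.; limit is 2.
Rounded to 2 significant figures: 5.9 × 10^-6.

5.9 × 10^-6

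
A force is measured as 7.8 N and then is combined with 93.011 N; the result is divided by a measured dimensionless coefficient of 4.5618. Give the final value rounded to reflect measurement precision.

22.10 N

7.8 N + 93.011 N = 100.811 N; the sum is limited to 1 decimal place (4 s.f.).
Carrying full precision, 100.811 ÷ 4.5618 = 22.098952168… N; 4.5618 has 5 s.f., so the result keeps min(4, 5) = 4 s.f.
Rounded to 4 significant figures: 22.10 N.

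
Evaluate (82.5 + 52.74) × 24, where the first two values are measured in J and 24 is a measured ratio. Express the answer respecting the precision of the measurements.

3.2 × 10³ J

82.5 J + 52.74 J = 135.24 J; the sum is limited to 1 decimal place (4 s.f.).
Carrying full precision, 135.24 × 24 = 3245.76 J; 24 has 2 s.f., so the result keeps min(4, 2) = 2 s.f.
Rounded to 2 significant figures: 3.2 × 10³ J.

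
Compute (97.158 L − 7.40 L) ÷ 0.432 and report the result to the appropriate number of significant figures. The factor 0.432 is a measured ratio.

208 L

97.158 L − 7.40 L = 89.758 L; the difference is limited to 2 decimal places (4 s.f.).
Carrying full precision, 89.758 ÷ 0.432 = 207.773148148… L; 0.432 has 3 s.f., so the result keeps min(4, 3) = 3 s.f.
Rounded to 3 significant figures: 208 L.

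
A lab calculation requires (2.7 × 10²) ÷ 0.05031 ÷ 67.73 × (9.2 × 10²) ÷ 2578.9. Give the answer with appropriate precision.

(2.7 × 10²) ÷ 0.05031 ÷ 67.73 × (9.2 × 10²) ÷ 2578.9 = 28.2671287104…
Multiplication/division keeps the fewest significant figures: 2.7 × 10² → 2 s.f., 0.05031 → 4 s.f., 67.73 → 4 s.f., 9.2 × 10² → 2 s.f., 2578.9 → 5 s.f.; limit is 2.
Rounded to 2 significant figures: 28.

28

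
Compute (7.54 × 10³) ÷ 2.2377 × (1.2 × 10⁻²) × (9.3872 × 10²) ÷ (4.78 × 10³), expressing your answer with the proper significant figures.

(7.54 × 10³) ÷ 2.2377 × (1.2 × 10⁻²) × (9.3872 × 10²) ÷ (4.78 × 10³) = 7.94070211438…
Multiplication/division keeps the fewest significant figures: 7.54 × 10³ → 3 s.f., 2.2377 → 5 s.f., 1.2 × 10⁻² → 2 s.f., 9.3872 × 10² → 5 s.f., 4.78 × 10³ → 3 s.f.; limit is 2.
Rounded to 2 significant figures: 7.9.

7.9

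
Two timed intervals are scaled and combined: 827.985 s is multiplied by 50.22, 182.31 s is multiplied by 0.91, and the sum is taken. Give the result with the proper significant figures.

827.985 × 50.22 = 41581.4067 → 4.158 × 10^4 s (4 s.f., last digit at the 10^1 place).
182.31 × 0.91 = 165.9021 → 1.7 × 10^2 s (2 s.f., last digit at the 10^1 place).
Sum: 41747.3088 s; keep the coarser place, 10^1.
Result: 4.175 × 10^4 s.

4.175 × 10^4 s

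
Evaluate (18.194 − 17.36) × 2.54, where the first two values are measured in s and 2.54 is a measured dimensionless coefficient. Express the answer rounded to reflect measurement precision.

2.1 s

18.194 s − 17.36 s = 0.834 s; the difference is limited to 2 decimal places (2 s.f.).
Carrying full precision, 0.834 × 2.54 = 2.11836 s; 2.54 has 3 s.f., so the result keeps min(2, 3) = 2 s.f.
Rounded to 2 significant figures: 2.1 s.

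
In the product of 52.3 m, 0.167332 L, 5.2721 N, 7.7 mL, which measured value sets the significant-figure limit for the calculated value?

7.7 mL

52.3 m → 3 s.f.; 0.167332 L → 6 s.f.; 5.2721 N → 5 s.f.; 7.7 mL → 2 s.f.
The fewest is 2 significant figures, from 7.7 mL.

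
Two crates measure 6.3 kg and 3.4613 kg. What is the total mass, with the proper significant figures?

9.8 kg

6.3 kg + 3.4613 kg = 9.7613 kg.
Addition/subtraction keeps the fewest decimal places: 6.3 → 1 decimal place, 3.4613 → 4 decimal places; limit is 1.
Rounded to 1 decimal place: 9.8 kg.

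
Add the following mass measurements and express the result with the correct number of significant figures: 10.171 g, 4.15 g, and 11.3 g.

10.171 g + 4.15 g + 11.3 g = 25.621 g.
Addition/subtraction keeps the fewest decimal places: 10.171 → 3 decimal places, 4.15 → 2 decimal places, 11.3 → 1 decimal place; limit is 1.
Rounded to 1 decimal place: 25.6 g.

25.6 g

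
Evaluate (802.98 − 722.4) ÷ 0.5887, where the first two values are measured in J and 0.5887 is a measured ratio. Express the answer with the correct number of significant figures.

802.98 J − 722.4 J = 80.58 J; the difference is limited to 1 decimal place (3 s.f.).
Carrying full precision, 80.58 ÷ 0.5887 = 136.877866485… J; 0.5887 has 4 s.f., so the result keeps min(3, 4) = 3 s.f.
Rounded to 3 significant figures: 137 J.

137 J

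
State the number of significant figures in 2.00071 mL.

6

2.00071: zeros between nonzero digits are significant.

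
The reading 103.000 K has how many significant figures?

103.000: trailing zeros after a decimal point are significant; zeros between nonzero digits are significant.

6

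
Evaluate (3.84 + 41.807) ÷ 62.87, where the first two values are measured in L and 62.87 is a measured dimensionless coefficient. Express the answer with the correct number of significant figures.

3.84 L + 41.807 L = 45.647 L; the sum is limited to 2 decimal places (4 s.f.).
Carrying full precision, 45.647 ÷ 62.87 = 0.726053761731… L; 62.87 has 4 s.f., so the result keeps min(4, 4) = 4 s.f.
Rounded to 4 significant figures: 0.7261 L.

0.7261 L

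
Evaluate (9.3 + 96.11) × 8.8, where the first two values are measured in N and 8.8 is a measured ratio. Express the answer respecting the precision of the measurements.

9.3 N + 96.11 N = 105.41 N; the sum is limited to 1 decimal place (4 s.f.).
Carrying full precision, 105.41 × 8.8 = 927.608 N; 8.8 has 2 s.f., so the result keeps min(4, 2) = 2 s.f.
Rounded to 2 significant figures: 9.3 × 10^2 N.

9.3 × 10^2 N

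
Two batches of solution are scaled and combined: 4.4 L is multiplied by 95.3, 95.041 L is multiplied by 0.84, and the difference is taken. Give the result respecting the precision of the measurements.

3.4 × 10² L

4.4 × 95.3 = 419.32 → 4.2 × 10² L (2 s.f., last digit at the 10^1 place).
95.041 × 0.84 = 79.83444 → 8.0 × 10¹ L (2 s.f., last digit at the 10^0 place).
Difference: 339.48556 L; keep the coarser place, 10^1.
Result: 3.4 × 10² L.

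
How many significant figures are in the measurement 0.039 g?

0.039: leading zeros are not significant.

2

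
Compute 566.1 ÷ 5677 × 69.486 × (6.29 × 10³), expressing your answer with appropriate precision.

4.36 × 10⁴

566.1 ÷ 5677 × 69.486 × (6.29 × 10³) = 43583.5114909…
Multiplication/division keeps the fewest significant figures: 566.1 → 4 s.f., 5677 → 4 s.f., 69.486 → 5 s.f., 6.29 × 10³ → 3 s.f.; limit is 3.
Rounded to 3 significant figures: 4.36 × 10⁴.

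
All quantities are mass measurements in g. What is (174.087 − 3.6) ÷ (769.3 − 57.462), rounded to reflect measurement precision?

0.2395

174.087 − 3.6 = 170.487, limited to 1 d.p. → 4 s.f.; 769.3 − 57.462 = 711.838, limited to 1 d.p. → 4 s.f.
Carrying full precision, 170.487 ÷ 711.838 = 0.23950252726…; keep min(4, 4) = 4 s.f.
Rounded to 4 significant figures: 0.2395.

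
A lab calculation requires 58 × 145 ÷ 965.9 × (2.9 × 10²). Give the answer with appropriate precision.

58 × 145 ÷ 965.9 × (2.9 × 10²) = 2525.00258826…
Multiplication/division keeps the fewest significant figures: 58 → 2 s.f., 145 → 3 s.f., 965.9 → 4 s.f., 2.9 × 10² → 2 s.f.; limit is 2.
Rounded to 2 significant figures: 2.5 × 10³.

2.5 × 10³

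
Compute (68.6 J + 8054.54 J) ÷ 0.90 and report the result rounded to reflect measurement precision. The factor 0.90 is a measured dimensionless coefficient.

9.0 × 10^3 J

68.6 J + 8054.54 J = 8123.14 J; the sum is limited to 1 decimal place (5 s.f.).
Carrying full precision, 8123.14 ÷ 0.90 = 9025.71111111… J; 0.90 has 2 s.f., so the result keeps min(5, 2) = 2 s.f.
Rounded to 2 significant figures: 9.0 × 10^3 J.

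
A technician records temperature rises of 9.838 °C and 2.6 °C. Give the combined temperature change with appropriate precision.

9.838 °C + 2.6 °C = 12.438 °C.
Addition/subtraction keeps the fewest decimal places: 9.838 → 3 decimal places, 2.6 → 1 decimal place; limit is 1.
Rounded to 1 decimal place: 12.4 °C.

12.4 °C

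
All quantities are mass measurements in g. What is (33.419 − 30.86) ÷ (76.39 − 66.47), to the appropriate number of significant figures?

33.419 − 30.86 = 2.559, limited to 2 d.p. → 3 s.f.; 76.39 − 66.47 = 9.92, limited to 2 d.p. → 3 s.f.
Carrying full precision, 2.559 ÷ 9.92 = 0.257963709677…; keep min(3, 3) = 3 s.f.
Rounded to 3 significant figures: 0.258.

0.258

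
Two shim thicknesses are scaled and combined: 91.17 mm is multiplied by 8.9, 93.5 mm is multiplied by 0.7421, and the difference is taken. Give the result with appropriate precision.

91.17 × 8.9 = 811.413 → 8.1 × 10^2 mm (2 s.f., last digit at the 10^1 place).
93.5 × 0.7421 = 69.38635 → 69.4 mm (3 s.f., last digit at the 10^-1 place).
Difference: 742.02665 mm; keep the coarser place, 10^1.
Result: 7.4 × 10^2 mm.

7.4 × 10^2 mm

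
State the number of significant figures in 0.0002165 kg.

0.0002165: leading zeros are not significant.

4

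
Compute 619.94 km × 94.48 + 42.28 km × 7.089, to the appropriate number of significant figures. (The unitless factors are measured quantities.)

619.94 × 94.48 = 58571.9312 → 5.857 × 10^4 km (4 s.f., last digit at the 10^1 place).
42.28 × 7.089 = 299.72292 → 299.7 km (4 s.f., last digit at the 10^-1 place).
Sum: 58871.65412 km; keep the coarser place, 10^1.
Result: 5.887 × 10^4 km.

5.887 × 10^4 km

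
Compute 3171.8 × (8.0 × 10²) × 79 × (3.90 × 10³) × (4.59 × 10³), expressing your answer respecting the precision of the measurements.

3.6 × 10¹⁵

3171.8 × (8.0 × 10²) × 79 × (3.90 × 10³) × (4.59 × 10³) = 3.58839436176 × 10^15
Multiplication/division keeps the fewest significant figures: 3171.8 → 5 s.f., 8.0 × 10² → 2 s.f., 79 → 2 s.f., 3.90 × 10³ → 3 s.f., 4.59 × 10³ → 3 s.f.; limit is 2.
Rounded to 2 significant figures: 3.6 × 10¹⁵.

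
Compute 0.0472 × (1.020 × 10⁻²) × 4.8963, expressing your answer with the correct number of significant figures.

2.36 × 10⁻³

0.0472 × (1.020 × 10⁻²) × 4.8963 = 0.002357274672
Multiplication/division keeps the fewest significant figures: 0.0472 → 3 s.f., 1.020 × 10⁻² → 4 s.f., 4.8963 → 5 s.f.; limit is 3.
Rounded to 3 significant figures: 2.36 × 10⁻³.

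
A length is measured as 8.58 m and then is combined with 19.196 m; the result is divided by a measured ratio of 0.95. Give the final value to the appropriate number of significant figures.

8.58 m + 19.196 m = 27.776 m; the sum is limited to 2 decimal places (4 s.f.).
Carrying full precision, 27.776 ÷ 0.95 = 29.2378947368… m; 0.95 has 2 s.f., so the result keeps min(4, 2) = 2 s.f.
Rounded to 2 significant figures: 29 m.

29 m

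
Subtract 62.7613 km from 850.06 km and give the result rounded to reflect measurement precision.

850.06 km − 62.7613 km = 787.2987 km.
Addition/subtraction keeps the fewest decimal places: 850.06 → 2 decimal places, 62.7613 → 4 decimal places; limit is 2.
Rounded to 2 decimal places: 787.30 km.

787.30 km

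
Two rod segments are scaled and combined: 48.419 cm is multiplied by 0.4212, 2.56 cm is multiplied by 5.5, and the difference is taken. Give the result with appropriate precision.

48.419 × 0.4212 = 20.3940828 → 20.39 cm (4 s.f., last digit at the 10^-2 place).
2.56 × 5.5 = 14.08 → 14 cm (2 s.f., last digit at the 10^0 place).
Difference: 6.3140828 cm; keep the coarser place, 10^0.
Result: 6 cm.

6 cm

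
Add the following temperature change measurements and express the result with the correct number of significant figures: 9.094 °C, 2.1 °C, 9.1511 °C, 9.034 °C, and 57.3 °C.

9.094 °C + 2.1 °C + 9.1511 °C + 9.034 °C + 57.3 °C = 86.6791 °C.
Addition/subtraction keeps the fewest decimal places: 9.094 → 3 decimal places, 2.1 → 1 decimal place, 9.1511 → 4 decimal places, 9.034 → 3 decimal places, 57.3 → 1 decimal place; limit is 1.
Rounded to 1 decimal place: 86.7 °C.

86.7 °C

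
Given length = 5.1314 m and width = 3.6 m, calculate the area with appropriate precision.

18 m²

area = 5.1314 m × 3.6 m = 18.47304 m².
5.1314 has 5 significant figures; 3.6 has 2.
Division/multiplication keeps the fewest: 2 significant figures.
Rounded: 18 m².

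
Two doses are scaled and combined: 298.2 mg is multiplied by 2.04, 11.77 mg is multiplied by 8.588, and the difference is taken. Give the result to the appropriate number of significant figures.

298.2 × 2.04 = 608.328 → 608 mg (3 s.f., last digit at the 10^0 place).
11.77 × 8.588 = 101.08076 → 1.011 × 10^2 mg (4 s.f., last digit at the 10^-1 place).
Difference: 507.24724 mg; keep the coarser place, 10^0.
Result: 507 mg.

507 mg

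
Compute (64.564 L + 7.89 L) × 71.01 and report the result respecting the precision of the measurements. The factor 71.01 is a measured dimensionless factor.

64.564 L + 7.89 L = 72.454 L; the sum is limited to 2 decimal places (4 s.f.).
Carrying full precision, 72.454 × 71.01 = 5144.95854 L; 71.01 has 4 s.f., so the result keeps min(4, 4) = 4 s.f.
Rounded to 4 significant figures: 5145 L.

5145 L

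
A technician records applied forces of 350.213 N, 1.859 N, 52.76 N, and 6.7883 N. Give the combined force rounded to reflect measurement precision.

411.62 N

350.213 N + 1.859 N + 52.76 N + 6.7883 N = 411.6203 N.
Addition/subtraction keeps the fewest decimal places: 350.213 → 3 decimal places, 1.859 → 3 decimal places, 52.76 → 2 decimal places, 6.7883 → 4 decimal places; limit is 2.
Rounded to 2 decimal places: 411.62 N.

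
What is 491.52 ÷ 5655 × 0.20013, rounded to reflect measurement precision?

491.52 ÷ 5655 × 0.20013 = 0.017394853687…
Multiplication/division keeps the fewest significant figures: 491.52 → 5 s.f., 5655 → 4 s.f., 0.20013 → 5 s.f.; limit is 4.
Rounded to 4 significant figures: 0.01739.

0.01739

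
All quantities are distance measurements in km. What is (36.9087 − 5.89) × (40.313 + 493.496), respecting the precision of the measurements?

1.656 × 10^4 km²

36.9087 − 5.89 = 31.0187, limited to 2 d.p. → 4 s.f.; 40.313 + 493.496 = 533.809, limited to 3 d.p. → 6 s.f.
Carrying full precision, 31.0187 × 533.809 = 16558.0612283; keep min(4, 6) = 4 s.f.
Rounded to 4 significant figures: 1.656 × 10^4 km².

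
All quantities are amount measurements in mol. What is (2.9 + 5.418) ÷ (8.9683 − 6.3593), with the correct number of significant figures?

2.9 + 5.418 = 8.318, limited to 1 d.p. → 2 s.f.; 8.9683 − 6.3593 = 2.6090, limited to 4 d.p. → 5 s.f.
Carrying full precision, 8.318 ÷ 2.6090 = 3.18819471062…; keep min(2, 5) = 2 s.f.
Rounded to 2 significant figures: 3.2.

3.2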